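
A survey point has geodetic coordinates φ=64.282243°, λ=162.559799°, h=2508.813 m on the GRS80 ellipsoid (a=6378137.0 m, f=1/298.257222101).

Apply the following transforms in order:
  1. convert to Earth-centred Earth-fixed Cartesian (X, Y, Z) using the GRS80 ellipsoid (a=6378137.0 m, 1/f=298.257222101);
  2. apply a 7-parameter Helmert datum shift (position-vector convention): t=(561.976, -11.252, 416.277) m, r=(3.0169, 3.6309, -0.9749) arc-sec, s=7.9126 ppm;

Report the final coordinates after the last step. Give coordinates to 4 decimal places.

start: φ=64.282243°, λ=162.559799°, h=2508.813 m
→ ECEF (a=6378137.000, f=1/298.257222101): X=-2648728.7872, Y=832102.7039, Z=5725698.5691
→ Helmert 7p (PV): X=-2648083.0458, Y=832026.8085, Z=5726218.9481

X=-2648083.0458 m, Y=832026.8085 m, Z=5726218.9481 m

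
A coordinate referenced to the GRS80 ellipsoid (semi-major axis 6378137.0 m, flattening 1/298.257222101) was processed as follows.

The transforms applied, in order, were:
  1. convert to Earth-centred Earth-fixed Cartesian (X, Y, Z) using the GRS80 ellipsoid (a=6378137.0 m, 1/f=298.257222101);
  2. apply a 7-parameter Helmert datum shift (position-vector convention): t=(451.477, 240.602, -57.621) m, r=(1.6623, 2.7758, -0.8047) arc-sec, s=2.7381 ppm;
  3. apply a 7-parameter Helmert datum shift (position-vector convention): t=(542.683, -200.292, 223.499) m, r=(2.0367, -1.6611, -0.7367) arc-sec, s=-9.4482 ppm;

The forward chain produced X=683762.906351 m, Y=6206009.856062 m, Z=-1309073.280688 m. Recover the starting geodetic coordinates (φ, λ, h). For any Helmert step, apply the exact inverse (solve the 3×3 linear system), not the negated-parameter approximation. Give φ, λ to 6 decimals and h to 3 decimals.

start: X=683762.9064, Y=6206009.8561, Z=-1309073.2807 m
→ Helmert⁻¹: X=683193.9675, Y=6206258.2972, Z=-1309375.9341
→ Helmert⁻¹: X=682734.0303, Y=6205992.8139, Z=-1309355.5546
→ geod (Bowring, a=6378137.000): φ=-11.92178200°, λ=83.72201900°, h=2022.4900 m

φ=-11.921782°, λ=83.722019°, h=2022.490 m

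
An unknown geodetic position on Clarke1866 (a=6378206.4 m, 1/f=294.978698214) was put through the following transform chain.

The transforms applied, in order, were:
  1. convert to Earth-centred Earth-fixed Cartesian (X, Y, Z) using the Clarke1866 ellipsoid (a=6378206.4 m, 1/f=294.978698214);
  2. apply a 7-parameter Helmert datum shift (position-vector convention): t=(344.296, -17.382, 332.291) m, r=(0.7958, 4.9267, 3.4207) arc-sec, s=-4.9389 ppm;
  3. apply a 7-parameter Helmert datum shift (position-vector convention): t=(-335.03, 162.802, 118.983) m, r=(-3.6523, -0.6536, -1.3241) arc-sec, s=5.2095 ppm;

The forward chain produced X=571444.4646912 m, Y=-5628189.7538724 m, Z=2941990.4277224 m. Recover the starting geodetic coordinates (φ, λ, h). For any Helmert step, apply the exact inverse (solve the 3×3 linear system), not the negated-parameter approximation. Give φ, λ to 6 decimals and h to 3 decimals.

start: X=571444.4647, Y=-5628189.7539, Z=2941990.4277 m
→ Helmert⁻¹: X=571821.9686, Y=-5628371.6536, Z=2941754.6464
→ Helmert⁻¹: X=571316.8959, Y=-5628380.1957, Z=2941472.2441
→ geod (Bowring, a=6378206.400): φ=27.63135400°, λ=-84.20396100°, h=2723.2770 m

φ=27.631354°, λ=-84.203961°, h=2723.277 m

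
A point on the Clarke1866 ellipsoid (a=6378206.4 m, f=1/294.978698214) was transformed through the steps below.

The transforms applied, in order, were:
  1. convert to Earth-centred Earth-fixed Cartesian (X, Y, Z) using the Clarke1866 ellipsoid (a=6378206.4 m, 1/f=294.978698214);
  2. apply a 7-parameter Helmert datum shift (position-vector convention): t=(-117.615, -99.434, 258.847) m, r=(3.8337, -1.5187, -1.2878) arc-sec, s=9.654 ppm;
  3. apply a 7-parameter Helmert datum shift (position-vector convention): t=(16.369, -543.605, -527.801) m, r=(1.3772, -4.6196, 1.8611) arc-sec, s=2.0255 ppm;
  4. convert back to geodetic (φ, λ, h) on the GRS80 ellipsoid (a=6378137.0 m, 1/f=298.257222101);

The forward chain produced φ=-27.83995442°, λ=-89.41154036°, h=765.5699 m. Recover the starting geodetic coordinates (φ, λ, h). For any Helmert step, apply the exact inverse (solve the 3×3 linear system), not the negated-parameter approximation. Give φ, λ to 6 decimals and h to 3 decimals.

start: φ=-27.839954°, λ=-89.411540°, h=765.570 m
→ ECEF (a=6378137.000, f=1/298.257222101): X=57973.2162, Y=-5644403.7933, Z=-2961191.2712
→ Helmert⁻¹: X=57839.4985, Y=-5643869.0462, Z=-2960621.0855
→ Helmert⁻¹: X=57969.9909, Y=-5643769.7952, Z=-2960746.8784
→ geod (Bowring, a=6378206.400): φ=-27.84085000°, λ=-89.41150700°, h=-20.2280 m

φ=-27.840850°, λ=-89.411507°, h=-20.228 m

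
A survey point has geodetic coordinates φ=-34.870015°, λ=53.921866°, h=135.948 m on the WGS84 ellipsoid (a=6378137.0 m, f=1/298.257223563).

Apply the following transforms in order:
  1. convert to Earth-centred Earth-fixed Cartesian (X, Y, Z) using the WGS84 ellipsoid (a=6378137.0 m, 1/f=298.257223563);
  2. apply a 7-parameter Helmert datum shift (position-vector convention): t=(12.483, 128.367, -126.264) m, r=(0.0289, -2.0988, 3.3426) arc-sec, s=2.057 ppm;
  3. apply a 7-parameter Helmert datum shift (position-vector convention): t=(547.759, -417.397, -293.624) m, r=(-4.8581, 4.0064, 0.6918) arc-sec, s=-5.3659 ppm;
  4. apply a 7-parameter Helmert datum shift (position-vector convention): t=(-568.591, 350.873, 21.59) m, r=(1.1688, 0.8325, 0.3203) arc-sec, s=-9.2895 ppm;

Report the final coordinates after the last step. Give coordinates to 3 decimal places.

X=3084879.217 m, Y=4234081.298 m, Z=-3626591.453 m

start: φ=-34.870015°, λ=53.921866°, h=135.948 m
→ ECEF (a=6378137.000, f=1/298.257223563): X=3085064.0018, Y=4234072.0111, Z=-3626122.7150
→ Helmert 7p (PV): X=3085051.1127, Y=4234259.5904, Z=-3626224.4532
→ Helmert 7p (PV): X=3085497.6824, Y=4233744.4128, Z=-3626658.2695
→ Helmert 7p (PV): X=3084879.2170, Y=4234081.2980, Z=-3626591.4526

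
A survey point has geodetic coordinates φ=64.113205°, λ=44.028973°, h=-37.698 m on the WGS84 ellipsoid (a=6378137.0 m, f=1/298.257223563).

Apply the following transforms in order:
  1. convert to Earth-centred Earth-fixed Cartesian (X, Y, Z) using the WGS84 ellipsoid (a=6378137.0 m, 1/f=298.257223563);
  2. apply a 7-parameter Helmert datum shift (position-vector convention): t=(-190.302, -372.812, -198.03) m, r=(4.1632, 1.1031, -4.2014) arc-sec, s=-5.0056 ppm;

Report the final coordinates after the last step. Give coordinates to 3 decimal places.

X=2007441.977 m, Y=1940114.045 m, Z=5715003.803 m

start: φ=64.113205°, λ=44.028973°, h=-37.698 m
→ ECEF (a=6378137.000, f=1/298.257223563): X=2007572.2345, Y=1940652.8164, Z=5715202.0075
→ Helmert 7p (PV): X=2007441.9769, Y=1940114.0446, Z=5715003.8026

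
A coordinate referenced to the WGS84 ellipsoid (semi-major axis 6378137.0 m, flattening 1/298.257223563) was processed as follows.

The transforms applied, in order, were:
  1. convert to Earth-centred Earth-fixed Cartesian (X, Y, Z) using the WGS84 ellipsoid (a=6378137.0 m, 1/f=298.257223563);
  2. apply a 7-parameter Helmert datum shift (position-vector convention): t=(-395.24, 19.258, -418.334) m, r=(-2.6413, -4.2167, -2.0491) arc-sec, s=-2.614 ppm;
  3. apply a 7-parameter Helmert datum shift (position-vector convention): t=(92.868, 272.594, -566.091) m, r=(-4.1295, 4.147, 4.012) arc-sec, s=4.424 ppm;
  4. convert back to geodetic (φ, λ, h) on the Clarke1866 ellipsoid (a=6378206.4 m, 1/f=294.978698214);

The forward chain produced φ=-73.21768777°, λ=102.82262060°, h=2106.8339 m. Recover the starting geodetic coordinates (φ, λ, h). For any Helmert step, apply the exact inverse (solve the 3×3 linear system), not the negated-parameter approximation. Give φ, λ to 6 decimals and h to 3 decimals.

start: φ=-73.217688°, λ=102.822621°, h=2106.834 m
→ ECEF (a=6378206.400, f=1/294.978698214): X=-410125.8396, Y=1801882.5098, Z=-6086137.5308
→ Helmert⁻¹: X=-410059.4972, Y=1801731.7558, Z=-6085516.6903
→ Helmert⁻¹: X=-409807.6258, Y=1801791.0582, Z=-6085082.8124
→ geod (Bowring, a=6378137.000): φ=-73.21514800°, λ=102.81362900°, h=902.2940 m

φ=-73.215148°, λ=102.813629°, h=902.294 m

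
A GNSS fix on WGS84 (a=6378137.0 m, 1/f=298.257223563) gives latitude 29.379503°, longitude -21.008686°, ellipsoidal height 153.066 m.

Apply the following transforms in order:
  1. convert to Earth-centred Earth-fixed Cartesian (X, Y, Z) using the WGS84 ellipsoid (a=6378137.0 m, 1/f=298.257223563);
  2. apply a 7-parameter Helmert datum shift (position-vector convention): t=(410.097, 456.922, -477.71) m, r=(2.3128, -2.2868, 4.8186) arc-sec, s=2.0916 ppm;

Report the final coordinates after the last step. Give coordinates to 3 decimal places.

start: φ=29.379503°, λ=-21.008686°, h=153.066 m
→ ECEF (a=6378137.000, f=1/298.257223563): X=5192698.7245, Y=-1994193.5437, Z=3110698.2252
→ Helmert 7p (PV): X=5193131.7820, Y=-1993654.3643, Z=3110262.2312

X=5193131.782 m, Y=-1993654.364 m, Z=3110262.231 m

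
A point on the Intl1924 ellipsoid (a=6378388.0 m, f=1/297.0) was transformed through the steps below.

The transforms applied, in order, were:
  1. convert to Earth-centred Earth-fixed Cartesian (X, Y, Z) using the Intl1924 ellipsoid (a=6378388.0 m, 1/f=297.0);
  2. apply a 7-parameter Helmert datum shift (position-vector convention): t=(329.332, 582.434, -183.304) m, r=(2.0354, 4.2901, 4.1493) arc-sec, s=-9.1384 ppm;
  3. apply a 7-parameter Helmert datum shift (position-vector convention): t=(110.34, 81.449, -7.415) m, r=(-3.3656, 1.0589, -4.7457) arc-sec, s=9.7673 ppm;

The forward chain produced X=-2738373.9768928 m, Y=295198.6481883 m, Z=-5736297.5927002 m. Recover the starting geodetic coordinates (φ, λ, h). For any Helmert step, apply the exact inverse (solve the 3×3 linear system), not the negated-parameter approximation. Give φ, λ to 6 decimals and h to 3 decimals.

start: X=-2738373.9769, Y=295198.6482, Z=-5736297.5927 m
→ Helmert⁻¹: X=-2738434.9121, Y=295144.9090, Z=-5736243.3926
→ Helmert⁻¹: X=-2738664.0401, Y=294563.6549, Z=-5736172.3757
→ geod (Bowring, a=6378388.000): φ=-64.50052700°, λ=173.86101400°, h=2312.4720 m

φ=-64.500527°, λ=173.861014°, h=2312.472 m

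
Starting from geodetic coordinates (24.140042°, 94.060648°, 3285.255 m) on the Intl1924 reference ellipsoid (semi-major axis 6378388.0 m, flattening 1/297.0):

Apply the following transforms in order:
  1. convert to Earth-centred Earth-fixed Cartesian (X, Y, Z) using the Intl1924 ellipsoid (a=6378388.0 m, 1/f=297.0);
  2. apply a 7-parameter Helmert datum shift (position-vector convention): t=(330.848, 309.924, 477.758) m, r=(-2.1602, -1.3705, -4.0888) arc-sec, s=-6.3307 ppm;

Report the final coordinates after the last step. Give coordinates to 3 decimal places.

start: φ=24.140042°, λ=94.060648°, h=3285.255 m
→ ECEF (a=6378388.000, f=1/297.0): X=-412613.8693, Y=5812234.5665, Z=2593823.5395
→ Helmert 7p (PV): X=-412182.4278, Y=5812543.0390, Z=2594221.2644

X=-412182.428 m, Y=5812543.039 m, Z=2594221.264 m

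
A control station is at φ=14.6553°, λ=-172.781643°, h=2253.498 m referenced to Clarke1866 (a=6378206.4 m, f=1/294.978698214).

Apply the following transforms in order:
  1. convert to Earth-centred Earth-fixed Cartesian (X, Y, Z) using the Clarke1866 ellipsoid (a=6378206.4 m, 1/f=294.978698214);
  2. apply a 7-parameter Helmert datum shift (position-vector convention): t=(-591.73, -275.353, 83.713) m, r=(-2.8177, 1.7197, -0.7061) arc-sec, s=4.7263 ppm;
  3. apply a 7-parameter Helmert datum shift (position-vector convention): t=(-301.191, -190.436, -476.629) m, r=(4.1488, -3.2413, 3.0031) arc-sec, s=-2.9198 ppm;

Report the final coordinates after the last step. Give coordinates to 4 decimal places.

start: φ=14.655300°, λ=-172.781643°, h=2253.498 m
→ ECEF (a=6378206.400, f=1/294.978698214): X=-6125277.8488, Y=-775796.4220, Z=1603701.7367
→ Helmert 7p (PV): X=-6125887.8138, Y=-776032.5654, Z=1603854.6960
→ Helmert 7p (PV): X=-6126185.0232, Y=-776342.1845, Z=1603261.5114

X=-6126185.0232 m, Y=-776342.1845 m, Z=1603261.5114 m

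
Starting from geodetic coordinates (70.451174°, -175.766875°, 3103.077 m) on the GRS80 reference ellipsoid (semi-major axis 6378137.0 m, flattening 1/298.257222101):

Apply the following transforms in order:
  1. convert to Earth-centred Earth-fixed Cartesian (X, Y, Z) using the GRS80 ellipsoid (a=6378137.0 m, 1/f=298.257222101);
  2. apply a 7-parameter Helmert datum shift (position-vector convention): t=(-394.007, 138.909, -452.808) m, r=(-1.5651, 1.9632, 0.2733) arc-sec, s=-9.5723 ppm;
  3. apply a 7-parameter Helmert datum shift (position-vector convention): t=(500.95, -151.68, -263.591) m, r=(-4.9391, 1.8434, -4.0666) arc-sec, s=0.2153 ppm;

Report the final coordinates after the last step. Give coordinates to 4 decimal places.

start: φ=70.451174°, λ=-175.766875°, h=3103.077 m
→ ECEF (a=6378137.000, f=1/298.257222101): X=-2135756.7450, Y=-158081.6501, Z=5990993.4442
→ Helmert 7p (PV): X=-2136073.0775, Y=-157898.5996, Z=5990504.8157
→ Helmert 7p (PV): X=-2135522.1630, Y=-157864.7547, Z=5990265.3856

X=-2135522.1630 m, Y=-157864.7547 m, Z=5990265.3856 m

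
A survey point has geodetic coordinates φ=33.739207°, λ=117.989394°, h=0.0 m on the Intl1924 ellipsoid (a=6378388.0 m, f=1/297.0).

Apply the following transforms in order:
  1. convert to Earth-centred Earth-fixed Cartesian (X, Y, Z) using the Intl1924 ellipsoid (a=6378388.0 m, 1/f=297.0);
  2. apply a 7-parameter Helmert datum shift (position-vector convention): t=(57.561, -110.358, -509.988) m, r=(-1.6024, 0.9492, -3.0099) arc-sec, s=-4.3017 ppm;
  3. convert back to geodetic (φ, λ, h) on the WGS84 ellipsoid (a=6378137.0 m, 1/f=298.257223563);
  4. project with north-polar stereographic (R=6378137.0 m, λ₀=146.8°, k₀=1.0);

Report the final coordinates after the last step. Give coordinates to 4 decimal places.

E=-3287033.9380 m, N=-5976195.3695 m

start: φ=33.739207°, λ=117.989394°, h=0.000 m
→ ECEF (a=6378388.000, f=1/297.0): X=-2491843.8579, Y=4688570.2369, Z=3522481.8195
→ Helmert 7p (PV): X=-2491690.9507, Y=4688503.4367, Z=3521931.7222
→ geod (Bowring, a=6378137.000): φ=33.73497743°, λ=117.98827525°, h=-191.3599 m
→ stereo (R=6378137.0, λ₀=146.8°): E=-3287033.9380, N=-5976195.3695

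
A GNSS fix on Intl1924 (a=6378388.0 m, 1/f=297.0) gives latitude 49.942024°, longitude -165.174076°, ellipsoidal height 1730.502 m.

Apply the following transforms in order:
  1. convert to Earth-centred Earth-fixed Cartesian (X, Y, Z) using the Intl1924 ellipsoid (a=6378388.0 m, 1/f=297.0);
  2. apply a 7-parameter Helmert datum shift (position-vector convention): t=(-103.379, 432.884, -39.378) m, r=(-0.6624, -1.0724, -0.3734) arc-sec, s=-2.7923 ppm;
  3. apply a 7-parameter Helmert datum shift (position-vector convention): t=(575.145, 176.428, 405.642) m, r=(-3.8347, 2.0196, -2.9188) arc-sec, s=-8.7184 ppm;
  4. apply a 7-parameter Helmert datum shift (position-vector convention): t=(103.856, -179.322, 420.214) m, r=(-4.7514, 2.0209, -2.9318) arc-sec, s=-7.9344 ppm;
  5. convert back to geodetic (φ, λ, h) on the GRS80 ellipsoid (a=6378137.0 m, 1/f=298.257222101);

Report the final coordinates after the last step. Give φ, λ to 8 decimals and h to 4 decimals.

φ=49.95180456°, λ=-165.18222864°, h=1977.8956 m

start: φ=49.942024°, λ=-165.174076°, h=1730.502 m
→ ECEF (a=6378388.000, f=1/297.0): X=-3977143.4552, Y=-1052731.9713, Z=4860059.2254
→ Helmert 7p (PV): X=-3977262.9027, Y=-1052273.3404, Z=4859988.9798
→ Helmert 7p (PV): X=-3976620.3874, Y=-1051941.1055, Z=4860410.7555
→ Helmert 7p (PV): X=-3976452.3113, Y=-1051943.5979, Z=4860855.5978
→ geod (Bowring, a=6378137.000): φ=49.95180456°, λ=-165.18222864°, h=1977.8956 m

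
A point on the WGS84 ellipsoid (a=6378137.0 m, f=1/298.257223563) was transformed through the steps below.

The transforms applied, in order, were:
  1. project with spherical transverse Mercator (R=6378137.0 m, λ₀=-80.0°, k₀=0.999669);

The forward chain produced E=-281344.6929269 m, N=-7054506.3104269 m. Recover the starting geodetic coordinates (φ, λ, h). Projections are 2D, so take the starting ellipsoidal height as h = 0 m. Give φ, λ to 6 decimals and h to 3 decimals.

φ=-63.281644°, λ=-85.628556°, h=0.000 m

start: E=-281344.6929, N=-7054506.3104 m
→ tm⁻¹: φ=-63.28164400°, λ=-85.62855600°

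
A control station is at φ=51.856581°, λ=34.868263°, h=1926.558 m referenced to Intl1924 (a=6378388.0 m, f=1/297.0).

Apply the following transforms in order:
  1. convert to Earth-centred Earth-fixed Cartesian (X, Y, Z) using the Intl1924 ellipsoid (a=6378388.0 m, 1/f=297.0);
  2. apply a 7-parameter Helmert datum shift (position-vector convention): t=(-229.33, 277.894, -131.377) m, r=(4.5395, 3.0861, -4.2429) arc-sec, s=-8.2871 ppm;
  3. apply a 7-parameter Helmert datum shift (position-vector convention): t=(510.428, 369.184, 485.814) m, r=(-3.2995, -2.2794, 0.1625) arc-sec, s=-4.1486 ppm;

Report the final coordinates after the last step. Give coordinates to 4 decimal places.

X=3240256.1113 m, Y=2258079.0678 m, Z=4994869.6488 m

start: φ=51.856581°, λ=34.868263°, h=1926.558 m
→ ECEF (a=6378388.000, f=1/297.0): X=3239951.1093, Y=2257554.1858, Z=4994576.4247
→ Helmert 7p (PV): X=3239816.0948, Y=2257636.8051, Z=4994404.8660
→ Helmert 7p (PV): X=3240256.1113, Y=2258079.0678, Z=4994869.6488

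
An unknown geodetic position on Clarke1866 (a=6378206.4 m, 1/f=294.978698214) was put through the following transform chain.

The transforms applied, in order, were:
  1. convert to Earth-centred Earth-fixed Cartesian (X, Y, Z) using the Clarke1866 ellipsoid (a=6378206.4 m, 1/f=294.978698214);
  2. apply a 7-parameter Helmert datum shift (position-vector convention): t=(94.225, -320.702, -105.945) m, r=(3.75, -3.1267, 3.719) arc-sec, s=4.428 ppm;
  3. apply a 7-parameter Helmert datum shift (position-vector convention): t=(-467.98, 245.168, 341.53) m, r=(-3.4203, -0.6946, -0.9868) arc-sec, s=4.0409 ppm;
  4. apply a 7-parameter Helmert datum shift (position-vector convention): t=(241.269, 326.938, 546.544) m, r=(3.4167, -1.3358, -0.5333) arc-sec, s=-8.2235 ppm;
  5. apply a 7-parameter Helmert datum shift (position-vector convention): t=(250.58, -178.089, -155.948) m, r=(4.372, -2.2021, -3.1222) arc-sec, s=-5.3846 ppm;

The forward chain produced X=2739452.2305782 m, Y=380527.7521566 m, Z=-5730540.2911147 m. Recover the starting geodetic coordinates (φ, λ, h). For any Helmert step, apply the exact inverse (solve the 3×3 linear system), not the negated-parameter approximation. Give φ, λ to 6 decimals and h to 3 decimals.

φ=-64.394179°, λ=7.903196°, h=2947.869 m

start: X=2739452.2306, Y=380527.7522, Z=-5730540.2911 m
→ Helmert⁻¹: X=2739149.4599, Y=380627.8902, Z=-5730452.5103
→ Helmert⁻¹: X=2738892.6162, Y=380216.2281, Z=-5731070.2192
→ Helmert⁻¹: X=2739328.4079, Y=380077.6684, Z=-5731391.5114
→ Helmert⁻¹: X=2739142.0304, Y=380243.1005, Z=-5731308.6232
→ geod (Bowring, a=6378206.400): φ=-64.39417900°, λ=7.90319600°, h=2947.8690 m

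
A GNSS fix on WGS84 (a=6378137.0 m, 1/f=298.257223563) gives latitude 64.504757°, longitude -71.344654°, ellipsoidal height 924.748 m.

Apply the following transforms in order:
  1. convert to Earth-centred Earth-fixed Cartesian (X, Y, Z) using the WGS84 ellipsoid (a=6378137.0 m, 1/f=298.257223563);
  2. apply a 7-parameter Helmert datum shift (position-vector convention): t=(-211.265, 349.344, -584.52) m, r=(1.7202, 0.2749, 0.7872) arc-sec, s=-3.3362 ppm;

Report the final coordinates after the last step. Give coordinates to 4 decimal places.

start: φ=64.504757°, λ=-71.344654°, h=924.748 m
→ ECEF (a=6378137.000, f=1/298.257223563): X=880709.7794, Y=-2608637.7853, Z=5734994.0866
→ Helmert 7p (PV): X=880513.1752, Y=-2608324.2055, Z=5734367.5044

X=880513.1752 m, Y=-2608324.2055 m, Z=5734367.5044 m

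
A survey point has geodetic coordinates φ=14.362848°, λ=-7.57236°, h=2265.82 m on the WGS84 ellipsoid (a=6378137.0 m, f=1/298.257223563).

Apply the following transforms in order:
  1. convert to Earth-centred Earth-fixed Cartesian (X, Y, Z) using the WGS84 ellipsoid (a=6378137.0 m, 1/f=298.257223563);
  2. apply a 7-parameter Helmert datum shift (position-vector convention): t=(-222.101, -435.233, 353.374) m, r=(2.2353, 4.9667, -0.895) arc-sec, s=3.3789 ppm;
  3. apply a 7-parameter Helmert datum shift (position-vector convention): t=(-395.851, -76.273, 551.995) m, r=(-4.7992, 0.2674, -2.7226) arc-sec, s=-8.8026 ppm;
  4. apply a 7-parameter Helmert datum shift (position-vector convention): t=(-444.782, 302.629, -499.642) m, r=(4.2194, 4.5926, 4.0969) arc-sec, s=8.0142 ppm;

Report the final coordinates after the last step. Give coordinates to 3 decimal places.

start: φ=14.362848°, λ=-7.572360°, h=2265.820 m
→ ECEF (a=6378137.000, f=1/298.257223563): X=6128337.3287, Y=-814685.9759, Z=1572466.2260
→ Helmert 7p (PV): X=6128170.2637, Y=-815167.5941, Z=1572668.5182
→ Helmert 7p (PV): X=6127711.7479, Y=-815280.9885, Z=1573217.6917
→ Helmert 7p (PV): X=6127367.2969, Y=-814895.3641, Z=1572577.5421

X=6127367.297 m, Y=-814895.364 m, Z=1572577.542 m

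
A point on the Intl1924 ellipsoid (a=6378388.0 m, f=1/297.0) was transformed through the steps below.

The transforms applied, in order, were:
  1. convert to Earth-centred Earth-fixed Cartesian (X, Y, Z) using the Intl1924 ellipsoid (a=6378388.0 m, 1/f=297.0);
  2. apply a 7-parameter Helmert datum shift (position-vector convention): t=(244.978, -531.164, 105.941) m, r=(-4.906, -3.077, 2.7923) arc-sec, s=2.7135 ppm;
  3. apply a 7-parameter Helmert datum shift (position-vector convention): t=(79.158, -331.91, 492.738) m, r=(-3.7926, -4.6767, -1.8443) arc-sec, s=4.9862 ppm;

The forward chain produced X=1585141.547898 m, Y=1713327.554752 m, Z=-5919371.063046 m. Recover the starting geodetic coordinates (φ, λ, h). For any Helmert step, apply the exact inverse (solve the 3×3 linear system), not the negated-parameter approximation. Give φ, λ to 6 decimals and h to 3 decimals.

start: X=1585141.5479, Y=1713327.5548, Z=-5919371.0630 m
→ Helmert⁻¹: X=1584904.9408, Y=1713773.9398, Z=-5919838.7073
→ Helmert⁻¹: X=1584590.5601, Y=1714419.8056, Z=-5919911.4457
→ geod (Bowring, a=6378388.000): φ=-68.60935300°, λ=47.25365500°, h=3818.8490 m

φ=-68.609353°, λ=47.253655°, h=3818.849 m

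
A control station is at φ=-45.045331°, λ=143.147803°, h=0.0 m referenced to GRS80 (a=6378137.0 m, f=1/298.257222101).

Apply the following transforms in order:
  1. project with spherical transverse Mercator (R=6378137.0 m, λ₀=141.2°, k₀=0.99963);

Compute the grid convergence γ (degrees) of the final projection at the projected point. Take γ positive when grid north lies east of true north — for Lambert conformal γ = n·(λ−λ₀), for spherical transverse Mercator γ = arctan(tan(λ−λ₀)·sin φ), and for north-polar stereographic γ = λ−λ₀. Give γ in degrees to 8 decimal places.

start: φ=-45.045331°, λ=143.147803°, h=0.000 m
→ into tm (λ₀=141.2°): φ=-45.04533100°, λ−λ₀=1.94780300°
convergence γ = -1.37865908°

-1.37865908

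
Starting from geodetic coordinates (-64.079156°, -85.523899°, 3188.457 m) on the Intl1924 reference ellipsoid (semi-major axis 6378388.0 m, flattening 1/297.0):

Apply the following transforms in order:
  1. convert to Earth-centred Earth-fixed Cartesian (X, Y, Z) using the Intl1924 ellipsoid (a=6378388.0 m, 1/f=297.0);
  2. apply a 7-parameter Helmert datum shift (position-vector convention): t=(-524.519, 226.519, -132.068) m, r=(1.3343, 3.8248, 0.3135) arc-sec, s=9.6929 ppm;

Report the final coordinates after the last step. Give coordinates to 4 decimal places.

X=217677.2224 m, Y=-2788416.1900 m, Z=-5716782.8162 m

start: φ=-64.079156°, λ=-85.523899°, h=3188.457 m
→ ECEF (a=6378388.000, f=1/297.0): X=218301.3913, Y=-2788652.9908, Z=-5716573.2504
→ Helmert 7p (PV): X=217677.2224, Y=-2788416.1900, Z=-5716782.8162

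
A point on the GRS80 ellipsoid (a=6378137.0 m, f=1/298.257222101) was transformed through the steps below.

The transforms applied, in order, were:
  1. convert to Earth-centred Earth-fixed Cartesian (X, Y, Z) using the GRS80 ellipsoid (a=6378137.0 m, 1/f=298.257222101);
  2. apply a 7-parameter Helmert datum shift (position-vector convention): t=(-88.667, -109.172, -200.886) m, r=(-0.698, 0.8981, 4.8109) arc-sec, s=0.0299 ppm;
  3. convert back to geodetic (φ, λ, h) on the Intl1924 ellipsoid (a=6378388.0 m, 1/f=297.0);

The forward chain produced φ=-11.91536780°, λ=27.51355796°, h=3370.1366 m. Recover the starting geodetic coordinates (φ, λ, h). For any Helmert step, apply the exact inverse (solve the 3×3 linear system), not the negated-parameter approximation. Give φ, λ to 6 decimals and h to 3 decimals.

start: φ=-11.915368°, λ=27.513558°, h=3370.137 m
→ ECEF (a=6378388.000, f=1/297.0): X=5538832.2405, Y=2884999.6039, Z=-1308954.3362
→ Helmert⁻¹: X=5538993.7292, Y=2884983.9274, Z=-1308719.5309
→ geod (Bowring, a=6378137.000): φ=-11.91270600°, λ=27.51274600°, h=3701.8350 m

φ=-11.912706°, λ=27.512746°, h=3701.835 m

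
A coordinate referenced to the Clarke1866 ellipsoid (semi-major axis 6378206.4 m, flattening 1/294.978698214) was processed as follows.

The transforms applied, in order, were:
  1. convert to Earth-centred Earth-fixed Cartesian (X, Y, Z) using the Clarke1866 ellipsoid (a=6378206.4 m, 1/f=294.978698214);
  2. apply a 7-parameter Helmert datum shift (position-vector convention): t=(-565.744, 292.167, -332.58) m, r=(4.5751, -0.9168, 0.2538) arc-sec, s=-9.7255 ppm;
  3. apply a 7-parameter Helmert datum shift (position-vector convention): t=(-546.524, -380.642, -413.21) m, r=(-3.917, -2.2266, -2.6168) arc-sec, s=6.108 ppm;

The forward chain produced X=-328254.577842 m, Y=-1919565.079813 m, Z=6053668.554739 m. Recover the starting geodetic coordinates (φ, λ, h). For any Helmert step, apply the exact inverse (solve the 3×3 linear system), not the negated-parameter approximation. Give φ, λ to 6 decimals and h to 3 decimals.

φ=72.285143°, λ=-99.668923°, h=1244.548 m

start: X=-328254.5778, Y=-1919565.0798, Z=6053668.5547 m
→ Helmert⁻¹: X=-327616.3507, Y=-1919291.8385, Z=6054011.8756
→ Helmert⁻¹: X=-327029.2386, Y=-1919467.9802, Z=6054447.3664
→ geod (Bowring, a=6378206.400): φ=72.28514300°, λ=-99.66892300°, h=1244.5480 m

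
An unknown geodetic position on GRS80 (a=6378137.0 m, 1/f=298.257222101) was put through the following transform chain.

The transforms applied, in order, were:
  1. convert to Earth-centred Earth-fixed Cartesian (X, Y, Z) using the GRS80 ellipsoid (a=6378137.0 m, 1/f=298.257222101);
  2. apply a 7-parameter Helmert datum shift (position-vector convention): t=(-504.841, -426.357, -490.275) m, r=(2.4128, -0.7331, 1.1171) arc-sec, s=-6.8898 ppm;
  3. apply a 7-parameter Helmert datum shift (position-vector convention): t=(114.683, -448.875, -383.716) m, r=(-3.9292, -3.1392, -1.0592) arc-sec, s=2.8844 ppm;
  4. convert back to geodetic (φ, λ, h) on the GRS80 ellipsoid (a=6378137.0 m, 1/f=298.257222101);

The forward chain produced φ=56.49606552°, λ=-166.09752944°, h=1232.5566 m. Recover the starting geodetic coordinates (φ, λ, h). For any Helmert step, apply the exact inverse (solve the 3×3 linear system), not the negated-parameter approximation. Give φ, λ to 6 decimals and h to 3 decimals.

φ=56.505746°, λ=-166.108816°, h=1662.133 m

start: φ=56.496066°, λ=-166.097529°, h=1232.557 m
→ ECEF (a=6378137.000, f=1/298.257222101): X=-3426202.1479, Y=-848056.0956, Z=5296158.4417
→ Helmert⁻¹: X=-3426221.9851, Y=-847723.2658, Z=5296562.8764
→ Helmert⁻¹: X=-3425726.5084, Y=-847222.2299, Z=5297111.7334
→ geod (Bowring, a=6378137.000): φ=56.50574600°, λ=-166.10881600°, h=1662.1330 m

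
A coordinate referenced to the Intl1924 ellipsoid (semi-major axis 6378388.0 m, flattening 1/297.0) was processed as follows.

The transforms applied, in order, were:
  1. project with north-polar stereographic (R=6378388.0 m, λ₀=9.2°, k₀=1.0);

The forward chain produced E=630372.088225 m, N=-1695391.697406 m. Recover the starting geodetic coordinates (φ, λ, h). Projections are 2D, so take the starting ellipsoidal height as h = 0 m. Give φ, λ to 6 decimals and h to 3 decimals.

φ=73.859592°, λ=29.595890°, h=0.000 m

start: E=630372.0882, N=-1695391.6974 m
→ stereo⁻¹: φ=73.85959200°, λ=29.59589000°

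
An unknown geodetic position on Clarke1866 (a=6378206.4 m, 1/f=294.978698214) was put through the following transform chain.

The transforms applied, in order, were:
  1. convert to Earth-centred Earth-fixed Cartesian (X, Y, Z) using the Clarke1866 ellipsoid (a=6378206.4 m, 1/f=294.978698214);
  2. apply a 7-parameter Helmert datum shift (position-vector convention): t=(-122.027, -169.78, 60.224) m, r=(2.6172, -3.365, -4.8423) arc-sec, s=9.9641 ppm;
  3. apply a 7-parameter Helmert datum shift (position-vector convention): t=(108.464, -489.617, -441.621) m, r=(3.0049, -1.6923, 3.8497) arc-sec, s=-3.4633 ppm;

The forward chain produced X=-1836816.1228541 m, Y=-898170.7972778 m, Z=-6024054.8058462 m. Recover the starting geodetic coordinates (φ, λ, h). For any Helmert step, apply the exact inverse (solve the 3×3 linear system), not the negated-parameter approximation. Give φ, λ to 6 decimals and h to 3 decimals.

start: X=-1836816.1229, Y=-898170.7973, Z=-6024054.8058 m
→ Helmert⁻¹: X=-1836997.1246, Y=-897737.7566, Z=-6023605.8965
→ Helmert⁻¹: X=-1836933.9893, Y=-897678.5876, Z=-6023564.7427
→ geod (Bowring, a=6378206.400): φ=-71.36963100°, λ=-153.95602200°, h=2284.1500 m

φ=-71.369631°, λ=-153.956022°, h=2284.150 m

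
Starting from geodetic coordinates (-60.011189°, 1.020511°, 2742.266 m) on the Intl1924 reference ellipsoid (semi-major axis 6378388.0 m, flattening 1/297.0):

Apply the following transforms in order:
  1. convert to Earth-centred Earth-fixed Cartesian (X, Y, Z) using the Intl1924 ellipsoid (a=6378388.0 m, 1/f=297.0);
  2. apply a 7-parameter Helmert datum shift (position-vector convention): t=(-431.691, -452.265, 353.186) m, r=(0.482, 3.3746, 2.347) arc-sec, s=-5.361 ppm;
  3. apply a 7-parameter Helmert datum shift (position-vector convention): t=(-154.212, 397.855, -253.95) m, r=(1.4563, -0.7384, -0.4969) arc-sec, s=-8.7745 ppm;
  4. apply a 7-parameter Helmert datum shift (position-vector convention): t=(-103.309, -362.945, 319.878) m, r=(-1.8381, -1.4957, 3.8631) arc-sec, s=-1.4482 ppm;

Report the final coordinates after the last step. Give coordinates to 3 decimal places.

X=3196277.249 m, Y=56622.509 m, Z=-5503106.721 m

start: φ=-60.011189°, λ=1.020511°, h=2742.266 m
→ ECEF (a=6378388.000, f=1/297.0): X=3197048.2889, Y=56949.5350, Z=-5503593.9386
→ Helmert 7p (PV): X=3196508.7693, Y=56546.2031, Z=-5503263.4198
→ Helmert 7p (PV): X=3196346.3465, Y=56974.7161, Z=-5503457.2392
→ Helmert 7p (PV): X=3196277.2490, Y=56622.5091, Z=-5503106.7210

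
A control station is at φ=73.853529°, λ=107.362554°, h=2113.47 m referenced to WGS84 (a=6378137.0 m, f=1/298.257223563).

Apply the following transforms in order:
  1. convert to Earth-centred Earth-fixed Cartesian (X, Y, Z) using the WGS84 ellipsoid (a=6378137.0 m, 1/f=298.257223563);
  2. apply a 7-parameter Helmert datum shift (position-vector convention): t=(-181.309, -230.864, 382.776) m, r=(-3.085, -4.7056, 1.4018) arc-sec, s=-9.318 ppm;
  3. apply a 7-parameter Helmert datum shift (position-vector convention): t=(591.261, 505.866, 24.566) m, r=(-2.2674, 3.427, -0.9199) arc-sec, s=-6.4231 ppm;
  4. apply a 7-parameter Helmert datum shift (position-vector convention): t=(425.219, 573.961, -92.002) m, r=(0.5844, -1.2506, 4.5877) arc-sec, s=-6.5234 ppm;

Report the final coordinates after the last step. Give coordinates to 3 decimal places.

X=-530395.813 m, Y=1699654.732 m, Z=6106576.417 m

start: φ=73.853529°, λ=107.362554°, h=2113.470 m
→ ECEF (a=6378137.000, f=1/298.257223563): X=-531126.1754, Y=1698715.4786, Z=6106442.8068
→ Helmert 7p (PV): X=-531453.3873, Y=1698556.5066, Z=6106731.1597
→ Helmert 7p (PV): X=-530749.6775, Y=1699120.9615, Z=6106706.6598
→ Helmert 7p (PV): X=-530395.8127, Y=1699654.7320, Z=6106576.4173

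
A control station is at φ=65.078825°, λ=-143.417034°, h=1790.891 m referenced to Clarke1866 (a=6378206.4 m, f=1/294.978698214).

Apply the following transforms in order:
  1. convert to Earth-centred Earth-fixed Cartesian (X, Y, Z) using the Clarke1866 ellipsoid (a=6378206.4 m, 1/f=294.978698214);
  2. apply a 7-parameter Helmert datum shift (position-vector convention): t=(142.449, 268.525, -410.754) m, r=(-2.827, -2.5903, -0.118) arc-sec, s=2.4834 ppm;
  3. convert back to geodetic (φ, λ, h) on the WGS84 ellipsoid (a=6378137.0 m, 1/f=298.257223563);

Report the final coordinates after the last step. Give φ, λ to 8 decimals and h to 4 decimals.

start: φ=65.078825°, λ=-143.417034°, h=1790.891 m
→ ECEF (a=6378206.400, f=1/294.978698214): X=-2164759.6485, Y=-1606694.0665, Z=5762851.4665
→ Helmert 7p (PV): X=-2164695.8654, Y=-1606349.3091, Z=5762449.8595
→ geod (Bowring, a=6378137.000): φ=65.07776079°, λ=-143.42211028°, h=1192.3687 m

φ=65.07776079°, λ=-143.42211028°, h=1192.3687 m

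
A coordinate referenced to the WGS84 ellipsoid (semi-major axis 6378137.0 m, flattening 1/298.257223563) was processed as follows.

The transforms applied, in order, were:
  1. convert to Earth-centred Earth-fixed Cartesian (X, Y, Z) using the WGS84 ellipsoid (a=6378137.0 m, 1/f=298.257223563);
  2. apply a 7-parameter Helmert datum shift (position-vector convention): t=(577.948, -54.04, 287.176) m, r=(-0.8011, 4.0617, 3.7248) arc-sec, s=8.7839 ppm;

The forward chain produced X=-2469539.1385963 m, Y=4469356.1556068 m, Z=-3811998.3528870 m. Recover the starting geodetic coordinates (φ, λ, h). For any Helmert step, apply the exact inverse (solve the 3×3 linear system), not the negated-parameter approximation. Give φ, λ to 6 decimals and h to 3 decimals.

start: X=-2469539.1386, Y=4469356.1556, Z=-3811998.3529 m
→ Helmert⁻¹: X=-2469939.6088, Y=4469430.3464, Z=-3812283.3211
→ geod (Bowring, a=6378137.000): φ=-36.92793000°, λ=118.92634000°, h=2131.7240 m

φ=-36.927930°, λ=118.926340°, h=2131.724 m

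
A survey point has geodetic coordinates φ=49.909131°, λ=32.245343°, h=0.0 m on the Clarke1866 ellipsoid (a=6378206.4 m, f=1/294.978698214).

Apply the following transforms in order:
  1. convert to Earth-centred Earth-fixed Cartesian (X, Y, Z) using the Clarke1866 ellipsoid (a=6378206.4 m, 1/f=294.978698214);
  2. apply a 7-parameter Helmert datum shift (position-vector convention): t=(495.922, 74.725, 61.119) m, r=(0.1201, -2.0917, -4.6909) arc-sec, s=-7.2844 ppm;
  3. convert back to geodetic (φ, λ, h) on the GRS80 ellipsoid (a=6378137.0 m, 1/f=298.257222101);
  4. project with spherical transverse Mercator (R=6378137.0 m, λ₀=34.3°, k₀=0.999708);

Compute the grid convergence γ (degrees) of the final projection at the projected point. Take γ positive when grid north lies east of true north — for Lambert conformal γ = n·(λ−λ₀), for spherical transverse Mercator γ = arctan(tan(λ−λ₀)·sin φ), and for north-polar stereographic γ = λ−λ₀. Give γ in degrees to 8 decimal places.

-1.57492824

start: φ=49.909131°, λ=32.245343°, h=0.000 m
→ ECEF (a=6378206.400, f=1/294.978698214): X=3480971.0153, Y=2195933.5955, Z=4856081.7805
→ Helmert 7p (PV): X=3481442.2759, Y=2195910.3328, Z=4856144.1041
→ geod (Bowring, a=6378137.000): φ=49.90472701°, λ=32.24156914°, h=226.7490 m
→ into tm (λ₀=34.3°): φ=49.90472701°, λ−λ₀=-2.05843086°
convergence γ = -1.57492824°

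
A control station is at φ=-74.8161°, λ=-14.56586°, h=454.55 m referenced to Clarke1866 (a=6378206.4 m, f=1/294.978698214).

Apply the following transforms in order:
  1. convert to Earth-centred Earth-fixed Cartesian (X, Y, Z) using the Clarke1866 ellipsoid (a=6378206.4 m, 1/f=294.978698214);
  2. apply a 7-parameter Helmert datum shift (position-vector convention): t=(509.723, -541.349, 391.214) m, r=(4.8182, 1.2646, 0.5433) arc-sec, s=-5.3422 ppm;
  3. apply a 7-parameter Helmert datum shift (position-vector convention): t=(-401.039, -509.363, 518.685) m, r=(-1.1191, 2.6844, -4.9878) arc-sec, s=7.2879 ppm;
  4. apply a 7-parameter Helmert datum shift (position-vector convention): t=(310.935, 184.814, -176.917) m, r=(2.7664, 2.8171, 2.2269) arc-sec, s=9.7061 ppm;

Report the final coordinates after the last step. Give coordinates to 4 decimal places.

start: φ=-74.816100°, λ=-14.565860°, h=454.550 m
→ ECEF (a=6378206.400, f=1/294.978698214): X=1622109.7974, Y=-421495.9909, Z=-6133681.4920
→ Helmert 7p (PV): X=1622574.3598, Y=-421887.5379, Z=-6133277.3014
→ Helmert 7p (PV): X=1622095.1229, Y=-422472.4888, Z=-6132822.1431
→ Helmert 7p (PV): X=1622342.6023, Y=-422192.0090, Z=-6133086.4063

X=1622342.6023 m, Y=-422192.0090 m, Z=-6133086.4063 m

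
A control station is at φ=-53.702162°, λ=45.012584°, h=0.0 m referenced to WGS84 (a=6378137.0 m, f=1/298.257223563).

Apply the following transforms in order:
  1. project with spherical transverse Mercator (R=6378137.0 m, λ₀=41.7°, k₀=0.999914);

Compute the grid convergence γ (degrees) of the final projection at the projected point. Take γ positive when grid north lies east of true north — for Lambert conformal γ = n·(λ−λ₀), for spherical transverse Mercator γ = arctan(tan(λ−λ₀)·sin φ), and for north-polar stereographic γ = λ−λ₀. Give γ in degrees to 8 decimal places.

-2.67082163

start: φ=-53.702162°, λ=45.012584°, h=0.000 m
→ into tm (λ₀=41.7°): φ=-53.70216200°, λ−λ₀=3.31258400°
convergence γ = -2.67082163°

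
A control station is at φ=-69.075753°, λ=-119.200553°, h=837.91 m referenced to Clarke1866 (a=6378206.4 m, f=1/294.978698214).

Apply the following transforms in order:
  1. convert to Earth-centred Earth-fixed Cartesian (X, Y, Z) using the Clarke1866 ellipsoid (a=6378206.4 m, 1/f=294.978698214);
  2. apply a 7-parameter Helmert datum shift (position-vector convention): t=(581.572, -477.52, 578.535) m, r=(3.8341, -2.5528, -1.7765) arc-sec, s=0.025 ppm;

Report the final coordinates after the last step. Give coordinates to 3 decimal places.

X=-1114104.147 m, Y=-1994908.339 m, Z=-5935065.325 m

start: φ=-69.075753°, λ=-119.200553°, h=837.910 m
→ ECEF (a=6378206.400, f=1/294.978698214): X=-1114741.9736, Y=-1994550.7025, Z=-5935592.8402
→ Helmert 7p (PV): X=-1114104.1471, Y=-1994908.3392, Z=-5935065.3252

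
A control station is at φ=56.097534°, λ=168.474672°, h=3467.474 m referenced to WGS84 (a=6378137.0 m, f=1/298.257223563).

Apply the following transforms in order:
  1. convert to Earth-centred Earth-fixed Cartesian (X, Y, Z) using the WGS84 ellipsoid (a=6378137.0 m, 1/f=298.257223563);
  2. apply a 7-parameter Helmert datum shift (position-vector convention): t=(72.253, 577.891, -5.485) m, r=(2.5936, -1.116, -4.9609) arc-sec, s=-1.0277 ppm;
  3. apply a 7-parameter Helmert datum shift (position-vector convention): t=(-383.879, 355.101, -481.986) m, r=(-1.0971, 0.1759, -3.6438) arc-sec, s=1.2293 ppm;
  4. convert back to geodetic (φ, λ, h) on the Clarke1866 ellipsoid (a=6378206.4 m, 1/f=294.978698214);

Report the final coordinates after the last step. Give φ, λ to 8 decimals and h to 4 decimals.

start: φ=56.097534°, λ=168.474672°, h=3467.474 m
→ ECEF (a=6378137.000, f=1/298.257223563): X=-3495829.5266, Y=712844.0230, Z=5273385.2004
→ Helmert 7p (PV): X=-3495765.0679, Y=713438.9518, Z=5273364.3451
→ Helmert 7p (PV): X=-3496136.1439, Y=713884.7333, Z=5272888.0281
→ geod (Bowring, a=6378206.400): φ=56.09323621°, λ=168.45928196°, h=3432.7976 m

φ=56.09323621°, λ=168.45928196°, h=3432.7976 m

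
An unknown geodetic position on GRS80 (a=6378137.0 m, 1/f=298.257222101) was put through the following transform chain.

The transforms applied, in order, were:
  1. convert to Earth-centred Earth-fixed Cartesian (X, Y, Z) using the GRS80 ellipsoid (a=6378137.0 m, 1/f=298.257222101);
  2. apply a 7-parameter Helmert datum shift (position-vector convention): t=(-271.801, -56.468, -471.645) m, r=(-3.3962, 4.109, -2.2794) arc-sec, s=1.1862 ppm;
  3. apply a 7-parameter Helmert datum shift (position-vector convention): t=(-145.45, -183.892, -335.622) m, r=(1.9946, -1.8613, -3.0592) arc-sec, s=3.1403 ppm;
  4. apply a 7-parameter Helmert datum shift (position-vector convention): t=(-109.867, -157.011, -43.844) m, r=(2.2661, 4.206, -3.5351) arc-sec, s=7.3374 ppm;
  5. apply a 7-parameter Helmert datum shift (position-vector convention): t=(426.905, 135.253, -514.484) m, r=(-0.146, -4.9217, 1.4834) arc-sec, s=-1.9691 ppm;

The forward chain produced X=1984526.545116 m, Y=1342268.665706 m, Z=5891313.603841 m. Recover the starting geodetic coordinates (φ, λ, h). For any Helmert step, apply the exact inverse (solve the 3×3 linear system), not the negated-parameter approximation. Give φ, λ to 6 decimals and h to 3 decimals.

start: X=1984526.5451, Y=1342268.6657, Z=5891313.6038 m
→ Helmert⁻¹: X=1984253.7837, Y=1342117.6149, Z=5891793.2930
→ Helmert⁻¹: X=1984205.9428, Y=1342363.5135, Z=5891819.6193
→ Helmert⁻¹: X=1984378.4176, Y=1342629.5978, Z=5892105.8482
→ Helmert⁻¹: X=1984515.6404, Y=1342609.3801, Z=5892632.1434
→ geod (Bowring, a=6378137.000): φ=68.00665700°, λ=34.08002600°, h=1360.0030 m

φ=68.006657°, λ=34.080026°, h=1360.003 m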